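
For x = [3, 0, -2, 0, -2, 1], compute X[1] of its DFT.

X[1] = Σ(n=0 to 5) x[n] · ω_6^(1n) where ω_6 = e^(-2πi/6)
= (3)·ω_6^0 + (0)·ω_6^1 + (-2)·ω_6^2 + (0)·ω_6^3 + (-2)·ω_6^4 + (1)·ω_6^5

X[1] = 5.5000+0.8660i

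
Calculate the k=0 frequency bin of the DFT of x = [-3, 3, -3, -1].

X[0] = Σ(n=0 to 3) x[n] · ω_4^0 = Σ x[n]
= (-3) + (3) + (-3) + (-1)

X[0] = -4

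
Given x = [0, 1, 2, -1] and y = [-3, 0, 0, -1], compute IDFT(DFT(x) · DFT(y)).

(x ⊛ y)[n] = Σ(m=0 to 3) x[m] · y[(n-m) mod 4]

Computing each output sample:
(x ⊛ y)[0] = -1
(x ⊛ y)[1] = -5
(x ⊛ y)[2] = -5
(x ⊛ y)[3] = 3

x ⊛ y = [-1, -5, -5, 3]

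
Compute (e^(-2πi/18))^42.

Since ω_18^18 = 1, powers reduce modulo 18.
42 mod 18 = 6
So ω_18^42 = ω_18^6 = e^(-2πi·6/18)

ω_18^42 = ω_18^6 = -0.5000-0.8660i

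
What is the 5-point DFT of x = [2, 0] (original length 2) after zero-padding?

Original 2-point DFT: [2, 2]
Zero-padded 5-point DFT provides frequency interpolation.

DFT_5([x, 0, ...]) = [2, 2, 2, 2, 2]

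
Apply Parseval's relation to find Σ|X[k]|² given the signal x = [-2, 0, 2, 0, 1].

Parseval: Σ|x[n]|² = (1/N)Σ|X[k]|², so Σ|X[k]|² = N·Σ|x[n]|² = 5·9.0000

Σ|X[k]|² = N·Σ|x[n]|² = 5·9.0000 = 45.0000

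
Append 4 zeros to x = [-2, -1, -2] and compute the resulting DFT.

Original 3-point DFT: [-5, -0.5000-0.8660i, -0.5000+0.8660i]
Zero-padded 7-point DFT provides frequency interpolation.

DFT_7([x, 0, ...]) = [-5, -2.1784+2.7317i, 0.0245+0.1072i, -2.3460-1.1298i, -2.3460+1.1298i, 0.0245-0.1072i, -2.1784-2.7317i]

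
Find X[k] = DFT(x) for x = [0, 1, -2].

X[k] = Σ(n=0 to 2) x[n] · ω_3^(nk)
where ω_3 = e^(-2πi/3)

Computing each X[k]:
X[0] = -1
X[1] = 0.5000-2.5981i
X[2] = 0.5000+2.5981i

X = [-1, 0.5000-2.5981i, 0.5000+2.5981i]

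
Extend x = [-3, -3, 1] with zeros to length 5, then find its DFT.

Original 3-point DFT: [-5, -2.0000+3.4641i, -2.0000-3.4641i]
Zero-padded 5-point DFT provides frequency interpolation.

DFT_5([x, 0, ...]) = [-5, -4.7361+2.2654i, -0.2639+2.7144i, -0.2639-2.7144i, -4.7361-2.2654i]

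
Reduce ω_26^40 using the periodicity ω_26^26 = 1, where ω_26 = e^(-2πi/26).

Since ω_26^26 = 1, powers reduce modulo 26.
40 mod 26 = 14
So ω_26^40 = ω_26^14 = e^(-2πi·14/26)

ω_26^40 = ω_26^14 = -0.9709+0.2393i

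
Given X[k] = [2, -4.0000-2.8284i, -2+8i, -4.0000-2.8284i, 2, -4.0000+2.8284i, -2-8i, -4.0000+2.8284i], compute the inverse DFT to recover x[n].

x[n] = (1/8) Σ(k=0 to 7) X[k] · e^(2πikn/8)

Computing each x[n]:
x[0] = -2
x[1] = -1
x[2] = 1
x[3] = 3
x[4] = 2
x[5] = -3
x[6] = 1
x[7] = 1

x = [-2, -1, 1, 3, 2, -3, 1, 1]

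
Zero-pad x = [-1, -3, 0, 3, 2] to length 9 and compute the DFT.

Original 5-point DFT: [1, -3.7361+6.5186i, 0.7361+0.0858i, 0.7361-0.0858i, -3.7361-6.5186i]
Zero-padded 9-point DFT provides frequency interpolation.

DFT_9([x, 0, ...]) = [1, -6.6775-1.3538i, -1.4889+6.8381i, 2.5000+0.8660i, 0.6664+0.3976i, 0.6664-0.3976i, 2.5000-0.8660i, -1.4889-6.8381i, -6.6775+1.3538i]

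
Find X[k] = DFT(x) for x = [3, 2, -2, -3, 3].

X[k] = Σ(n=0 to 4) x[n] · ω_5^(nk)
where ω_5 = e^(-2πi/5)

Computing each X[k]:
X[0] = 3
X[1] = 8.5902+0.3633i
X[2] = -2.5902+1.5388i
X[3] = -2.5902-1.5388i
X[4] = 8.5902-0.3633i

X = [3, 8.5902+0.3633i, -2.5902+1.5388i, -2.5902-1.5388i, 8.5902-0.3633i]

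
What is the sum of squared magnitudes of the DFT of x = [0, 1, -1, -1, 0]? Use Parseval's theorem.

Parseval: Σ|x[n]|² = (1/N)Σ|X[k]|², so Σ|X[k]|² = N·Σ|x[n]|² = 5·3.0000

Σ|X[k]|² = N·Σ|x[n]|² = 5·3.0000 = 15.0000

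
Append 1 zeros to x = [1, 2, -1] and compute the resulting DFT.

Original 3-point DFT: [2, 0.5000-2.5981i, 0.5000+2.5981i]
Zero-padded 4-point DFT provides frequency interpolation.

DFT_4([x, 0, ...]) = [2, 2-2i, -2, 2+2i]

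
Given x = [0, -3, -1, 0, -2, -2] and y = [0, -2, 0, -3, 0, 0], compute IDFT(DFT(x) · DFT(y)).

(x ⊛ y)[n] = Σ(m=0 to 5) x[m] · y[(n-m) mod 6]

Computing each output sample:
(x ⊛ y)[0] = 4
(x ⊛ y)[1] = 6
(x ⊛ y)[2] = 12
(x ⊛ y)[3] = 2
(x ⊛ y)[4] = 9
(x ⊛ y)[5] = 7

x ⊛ y = [4, 6, 12, 2, 9, 7]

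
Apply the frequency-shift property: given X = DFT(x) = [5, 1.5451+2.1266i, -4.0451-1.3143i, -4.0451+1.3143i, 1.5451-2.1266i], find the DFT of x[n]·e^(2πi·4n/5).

Modulation property: DFT(ω_5^(-4n)·x[n]) = X[(k-4) mod 5], so circularly shift X by 4 positions.

X[k-4] = [1.5451+2.1266i, -4.0451-1.3143i, -4.0451+1.3143i, 1.5451-2.1266i, 5]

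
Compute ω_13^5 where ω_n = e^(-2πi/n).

ω_13^5 = e^(-2πi·5/13)
= cos(-2π·5/13) + i·sin(-2π·5/13)
= cos(-10π/13) + i·sin(-10π/13)

ω_13^5 = cos(-10π/13) + i·sin(-10π/13) = -0.7485-0.6631i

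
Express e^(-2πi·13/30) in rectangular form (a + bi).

ω_30^13 = e^(-2πi·13/30)
= cos(-2π·13/30) + i·sin(-2π·13/30)
= cos(-26π/30) + i·sin(-26π/30)

ω_30^13 = cos(-26π/30) + i·sin(-26π/30) = -0.9135-0.4067i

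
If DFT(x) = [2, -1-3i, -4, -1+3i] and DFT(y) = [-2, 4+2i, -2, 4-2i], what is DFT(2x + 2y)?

By linearity: DFT(2x + 2y) = 2·DFT(x) + 2·DFT(y)
= 2·[2, -1-3i, -4, -1+3i] + 2·[-2, 4+2i, -2, 4-2i]

Computing element-wise:
Z[0] = 2·(2) + 2·(-2) = 0
Z[1] = 2·(-1-3i) + 2·(4+2i) = 6-2i
Z[2] = 2·(-4) + 2·(-2) = -12
Z[3] = 2·(-1+3i) + 2·(4-2i) = 6+2i

DFT(2x + 2y) = 2·X + 2·Y = [0, 6-2i, -12, 6+2i]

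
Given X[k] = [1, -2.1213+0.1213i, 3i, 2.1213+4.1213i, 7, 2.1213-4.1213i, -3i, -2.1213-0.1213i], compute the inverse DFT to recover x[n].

x[n] = (1/8) Σ(k=0 to 7) X[k] · e^(2πikn/8)

Computing each x[n]:
x[0] = 1
x[1] = -3
x[2] = 2
x[3] = 0
x[4] = 1
x[5] = 0
x[6] = 0
x[7] = 0

x = [1, -3, 2, 0, 1, 0, 0, 0]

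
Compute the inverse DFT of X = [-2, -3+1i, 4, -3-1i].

x[n] = (1/4) Σ(k=0 to 3) X[k] · e^(2πikn/4)

Computing each x[n]:
x[0] = -1
x[1] = -2
x[2] = 2
x[3] = -1

x = [-1, -2, 2, -1]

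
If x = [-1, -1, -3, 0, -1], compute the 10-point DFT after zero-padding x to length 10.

Original 5-point DFT: [-6, 0.8090+1.7634i, -0.3090-2.8532i, -0.3090+2.8532i, 0.8090-1.7634i]
Zero-padded 10-point DFT provides frequency interpolation.

DFT_10([x, 0, ...]) = [-6, -1.9271+4.0287i, 0.8090+1.7634i, 1.4271+0.1388i, -0.3090-2.8532i, -4, -0.3090+2.8532i, 1.4271-0.1388i, 0.8090-1.7634i, -1.9271-4.0287i]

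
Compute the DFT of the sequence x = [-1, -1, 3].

X[k] = Σ(n=0 to 2) x[n] · ω_3^(nk)
where ω_3 = e^(-2πi/3)

Computing each X[k]:
X[0] = 1
X[1] = -2.0000+3.4641i
X[2] = -2.0000-3.4641i

X = [1, -2.0000+3.4641i, -2.0000-3.4641i]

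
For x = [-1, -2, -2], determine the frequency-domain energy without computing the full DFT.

Parseval: Σ|x[n]|² = (1/N)Σ|X[k]|², so Σ|X[k]|² = N·Σ|x[n]|² = 3·9.0000

Σ|X[k]|² = N·Σ|x[n]|² = 3·9.0000 = 27.0000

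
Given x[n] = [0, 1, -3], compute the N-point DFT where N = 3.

X[k] = Σ(n=0 to 2) x[n] · ω_3^(nk)
where ω_3 = e^(-2πi/3)

Computing each X[k]:
X[0] = -2
X[1] = 1.0000-3.4641i
X[2] = 1.0000+3.4641i

X = [-2, 1.0000-3.4641i, 1.0000+3.4641i]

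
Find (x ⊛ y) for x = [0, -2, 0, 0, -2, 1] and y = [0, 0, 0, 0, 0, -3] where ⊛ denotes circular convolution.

(x ⊛ y)[n] = Σ(m=0 to 5) x[m] · y[(n-m) mod 6]

Computing each output sample:
(x ⊛ y)[0] = 6
(x ⊛ y)[1] = 0
(x ⊛ y)[2] = 0
(x ⊛ y)[3] = 6
(x ⊛ y)[4] = -3
(x ⊛ y)[5] = 0

x ⊛ y = [6, 0, 0, 6, -3, 0]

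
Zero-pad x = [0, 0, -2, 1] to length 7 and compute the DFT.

Original 4-point DFT: [-1, 2+1i, -3, 2-1i]
Zero-padded 7-point DFT provides frequency interpolation.

DFT_7([x, 0, ...]) = [-1, -0.4559+1.5160i, 2.4254-0.0859i, -1.4695-2.5386i, -1.4695+2.5386i, 2.4254+0.0859i, -0.4559-1.5160i]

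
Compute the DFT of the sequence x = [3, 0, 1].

X[k] = Σ(n=0 to 2) x[n] · ω_3^(nk)
where ω_3 = e^(-2πi/3)

Computing each X[k]:
X[0] = 4
X[1] = 2.5000+0.8660i
X[2] = 2.5000-0.8660i

X = [4, 2.5000+0.8660i, 2.5000-0.8660i]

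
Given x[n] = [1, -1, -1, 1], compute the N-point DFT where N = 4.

X[k] = Σ(n=0 to 3) x[n] · ω_4^(nk)
where ω_4 = e^(-2πi/4)

Computing each X[k]:
X[0] = 0
X[1] = 2+2i
X[2] = 0
X[3] = 2-2i

X = [0, 2+2i, 0, 2-2i]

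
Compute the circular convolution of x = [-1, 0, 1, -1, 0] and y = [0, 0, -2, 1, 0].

(x ⊛ y)[n] = Σ(m=0 to 4) x[m] · y[(n-m) mod 5]

Computing each output sample:
(x ⊛ y)[0] = 3
(x ⊛ y)[1] = -1
(x ⊛ y)[2] = 2
(x ⊛ y)[3] = -1
(x ⊛ y)[4] = -2

x ⊛ y = [3, -1, 2, -1, -2]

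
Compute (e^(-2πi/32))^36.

Since ω_32^32 = 1, powers reduce modulo 32.
36 mod 32 = 4
So ω_32^36 = ω_32^4 = e^(-2πi·4/32)

ω_32^36 = ω_32^4 = 0.7071-0.7071i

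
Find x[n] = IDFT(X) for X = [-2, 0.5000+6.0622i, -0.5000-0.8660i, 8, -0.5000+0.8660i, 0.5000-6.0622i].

x[n] = (1/6) Σ(k=0 to 5) X[k] · e^(2πikn/6)

Computing each x[n]:
x[0] = 1
x[1] = -3
x[2] = -1
x[3] = -2
x[4] = 3
x[5] = 0

x = [1, -3, -1, -2, 3, 0]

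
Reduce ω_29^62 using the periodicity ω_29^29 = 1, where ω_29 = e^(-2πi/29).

Since ω_29^29 = 1, powers reduce modulo 29.
62 mod 29 = 4
So ω_29^62 = ω_29^4 = e^(-2πi·4/29)

ω_29^62 = ω_29^4 = 0.6474-0.7622i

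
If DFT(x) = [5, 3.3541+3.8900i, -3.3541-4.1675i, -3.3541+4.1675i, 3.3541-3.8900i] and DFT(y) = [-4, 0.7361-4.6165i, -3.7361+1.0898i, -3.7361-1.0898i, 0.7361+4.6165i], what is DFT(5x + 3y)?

By linearity: DFT(5x + 3y) = 5·DFT(x) + 3·DFT(y)
= 5·[5, 3.3541+3.8900i, -3.3541-4.1675i, -3.3541+4.1675i, 3.3541-3.8900i] + 3·[-4, 0.7361-4.6165i, -3.7361+1.0898i, -3.7361-1.0898i, 0.7361+4.6165i]

Computing element-wise:
Z[0] = 5·(5) + 3·(-4) = 13
Z[1] = 5·(3.3541+3.8900i) + 3·(0.7361-4.6165i) = 18.9788+5.6005i
Z[2] = 5·(-3.3541-4.1675i) + 3·(-3.7361+1.0898i) = -27.9788-17.5681i
Z[3] = 5·(-3.3541+4.1675i) + 3·(-3.7361-1.0898i) = -27.9788+17.5681i
Z[4] = 5·(3.3541-3.8900i) + 3·(0.7361+4.6165i) = 18.9788-5.6005i

DFT(5x + 3y) = 5·X + 3·Y = [13, 18.9788+5.6005i, -27.9788-17.5681i, -27.9788+17.5681i, 18.9788-5.6005i]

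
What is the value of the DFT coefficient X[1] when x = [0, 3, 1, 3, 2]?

X[1] = Σ(n=0 to 4) x[n] · ω_5^(1n) where ω_5 = e^(-2πi/5)
= (0)·ω_5^0 + (3)·ω_5^1 + (1)·ω_5^2 + (3)·ω_5^3 + (2)·ω_5^4

X[1] = -1.6910+0.2245i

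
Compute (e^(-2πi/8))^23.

Since ω_8^8 = 1, powers reduce modulo 8.
23 mod 8 = 7
So ω_8^23 = ω_8^7 = e^(-2πi·7/8)

ω_8^23 = ω_8^7 = 0.7071+0.7071i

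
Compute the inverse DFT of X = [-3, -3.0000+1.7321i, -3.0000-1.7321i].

x[n] = (1/3) Σ(k=0 to 2) X[k] · e^(2πikn/3)

Computing each x[n]:
x[0] = -3
x[1] = -1
x[2] = 1

x = [-3, -1, 1]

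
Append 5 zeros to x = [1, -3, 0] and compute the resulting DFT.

Original 3-point DFT: [-2, 2.5000+2.5981i, 2.5000-2.5981i]
Zero-padded 8-point DFT provides frequency interpolation.

DFT_8([x, 0, ...]) = [-2, -1.1213+2.1213i, 1+3i, 3.1213+2.1213i, 4, 3.1213-2.1213i, 1-3i, -1.1213-2.1213i]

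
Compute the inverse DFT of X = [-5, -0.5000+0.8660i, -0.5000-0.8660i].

x[n] = (1/3) Σ(k=0 to 2) X[k] · e^(2πikn/3)

Computing each x[n]:
x[0] = -2
x[1] = -2
x[2] = -1

x = [-2, -2, -1]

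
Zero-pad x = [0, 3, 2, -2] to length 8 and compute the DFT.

Original 4-point DFT: [3, -2-5i, 1, -2+5i]
Zero-padded 8-point DFT provides frequency interpolation.

DFT_8([x, 0, ...]) = [3, 3.5355-2.7071i, -2-5i, -3.5355+1.2929i, 1, -3.5355-1.2929i, -2+5i, 3.5355+2.7071i]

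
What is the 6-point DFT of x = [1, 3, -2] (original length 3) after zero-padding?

Original 3-point DFT: [2, 0.5000-4.3301i, 0.5000+4.3301i]
Zero-padded 6-point DFT provides frequency interpolation.

DFT_6([x, 0, ...]) = [2, 3.5000-0.8660i, 0.5000-4.3301i, -4, 0.5000+4.3301i, 3.5000+0.8660i]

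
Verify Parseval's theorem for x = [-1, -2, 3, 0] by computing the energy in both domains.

Time domain:
Σ|x[n]|² = |-1|² + |-2|² + |3|² + |0|² = 14.0000

Frequency domain:
(1/4)Σ|X[k]|² = (1/4)(|0|² + |-4+2i|² + |4|² + |-4-2i|²) = (1/4)·56.0000 = 14.0000

Both sides agree, confirming Parseval's theorem.

Σ|x[n]|² = (1/N)Σ|X[k]|² = 14.0000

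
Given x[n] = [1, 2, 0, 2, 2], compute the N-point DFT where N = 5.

X[k] = Σ(n=0 to 4) x[n] · ω_5^(nk)
where ω_5 = e^(-2πi/5)

Computing each X[k]:
X[0] = 7
X[1] = 0.6180+1.1756i
X[2] = -1.6180-1.9021i
X[3] = -1.6180+1.9021i
X[4] = 0.6180-1.1756i

X = [7, 0.6180+1.1756i, -1.6180-1.9021i, -1.6180+1.9021i, 0.6180-1.1756i]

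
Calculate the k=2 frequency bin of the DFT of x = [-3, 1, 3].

X[2] = Σ(n=0 to 2) x[n] · ω_3^(2n) where ω_3 = e^(-2πi/3)
= (-3)·ω_3^0 + (1)·ω_3^2 + (3)·ω_3^4

X[2] = -5.0000-1.7321i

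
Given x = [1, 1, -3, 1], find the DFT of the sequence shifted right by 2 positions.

Time shift by 2: X_shifted[k] = ω_4^(2k) · X[k]
Shifted x = [-3, 1, 1, 1]

DFT(x[n-2]) = [0, -4, -4, -4]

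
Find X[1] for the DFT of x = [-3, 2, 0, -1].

X[1] = Σ(n=0 to 3) x[n] · ω_4^(1n) where ω_4 = e^(-2πi/4)
= (-3)·ω_4^0 + (2)·ω_4^1 + (0)·ω_4^2 + (-1)·ω_4^3

X[1] = -3-3i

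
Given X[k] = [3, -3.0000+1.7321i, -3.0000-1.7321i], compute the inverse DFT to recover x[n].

x[n] = (1/3) Σ(k=0 to 2) X[k] · e^(2πikn/3)

Computing each x[n]:
x[0] = -1
x[1] = 1
x[2] = 3

x = [-1, 1, 3]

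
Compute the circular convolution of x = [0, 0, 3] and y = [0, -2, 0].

(x ⊛ y)[n] = Σ(m=0 to 2) x[m] · y[(n-m) mod 3]

Computing each output sample:
(x ⊛ y)[0] = -6
(x ⊛ y)[1] = 0
(x ⊛ y)[2] = 0

x ⊛ y = [-6, 0, 0]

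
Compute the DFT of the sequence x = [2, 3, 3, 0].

X[k] = Σ(n=0 to 3) x[n] · ω_4^(nk)
where ω_4 = e^(-2πi/4)

Computing each X[k]:
X[0] = 8
X[1] = -1-3i
X[2] = 2
X[3] = -1+3i

X = [8, -1-3i, 2, -1+3i]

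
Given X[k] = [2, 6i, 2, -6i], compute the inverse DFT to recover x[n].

x[n] = (1/4) Σ(k=0 to 3) X[k] · e^(2πikn/4)

Computing each x[n]:
x[0] = 1
x[1] = -3
x[2] = 1
x[3] = 3

x = [1, -3, 1, 3]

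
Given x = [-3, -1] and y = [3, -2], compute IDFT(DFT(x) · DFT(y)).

(x ⊛ y)[n] = Σ(m=0 to 1) x[m] · y[(n-m) mod 2]

Computing each output sample:
(x ⊛ y)[0] = -7
(x ⊛ y)[1] = 3

x ⊛ y = [-7, 3]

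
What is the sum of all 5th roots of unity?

Sum of all nth roots of unity equals 0 for n > 1 (geometric series with r ≠ 1).

0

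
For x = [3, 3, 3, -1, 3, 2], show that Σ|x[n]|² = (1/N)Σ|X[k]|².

Time domain:
Σ|x[n]|² = |3|² + |3|² + |3|² + |-1|² + |3|² + |2|² = 41.0000

Frequency domain:
(1/6)Σ|X[k]|² = (1/6)(|13|² + |3.5000-0.8660i|² + |-3.5000-0.8660i|² + |5|² + |-3.5000+0.8660i|² + |3.5000+0.8660i|²) = (1/6)·246.0000 = 41.0000

Both sides agree, confirming Parseval's theorem.

Σ|x[n]|² = (1/N)Σ|X[k]|² = 41.0000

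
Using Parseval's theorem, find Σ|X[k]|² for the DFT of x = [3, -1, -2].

Parseval: Σ|x[n]|² = (1/N)Σ|X[k]|², so Σ|X[k]|² = N·Σ|x[n]|² = 3·14.0000

Σ|X[k]|² = N·Σ|x[n]|² = 3·14.0000 = 42.0000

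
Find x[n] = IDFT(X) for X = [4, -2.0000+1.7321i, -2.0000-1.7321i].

x[n] = (1/3) Σ(k=0 to 2) X[k] · e^(2πikn/3)

Computing each x[n]:
x[0] = 0
x[1] = 1
x[2] = 3

x = [0, 1, 3]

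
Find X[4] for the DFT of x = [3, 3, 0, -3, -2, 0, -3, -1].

X[4] = Σ(n=0 to 7) x[n] · ω_8^(4n) where ω_8 = e^(-2πi/8)
= (3)·ω_8^0 + (3)·ω_8^4 + (0)·ω_8^8 + (-3)·ω_8^12 + (-2)·ω_8^16 + (0)·ω_8^20 + (-3)·ω_8^24 + (-1)·ω_8^28

X[4] = -1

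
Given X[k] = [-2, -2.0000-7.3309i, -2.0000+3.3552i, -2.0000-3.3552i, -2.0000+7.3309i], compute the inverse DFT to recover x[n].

x[n] = (1/5) Σ(k=0 to 4) X[k] · e^(2πikn/5)

Computing each x[n]:
x[0] = -2
x[1] = 2
x[2] = 3
x[3] = -3
x[4] = -2

x = [-2, 2, 3, -3, -2]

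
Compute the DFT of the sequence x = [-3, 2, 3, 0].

X[k] = Σ(n=0 to 3) x[n] · ω_4^(nk)
where ω_4 = e^(-2πi/4)

Computing each X[k]:
X[0] = 2
X[1] = -6-2i
X[2] = -2
X[3] = -6+2i

X = [2, -6-2i, -2, -6+2i]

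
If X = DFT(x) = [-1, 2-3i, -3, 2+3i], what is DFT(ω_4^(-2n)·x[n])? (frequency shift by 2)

Modulation property: DFT(ω_4^(-2n)·x[n]) = X[(k-2) mod 4], so circularly shift X by 2 positions.

X[k-2] = [-3, 2+3i, -1, 2-3i]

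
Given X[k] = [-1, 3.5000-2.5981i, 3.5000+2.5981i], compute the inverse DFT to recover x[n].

x[n] = (1/3) Σ(k=0 to 2) X[k] · e^(2πikn/3)

Computing each x[n]:
x[0] = 2
x[1] = 0
x[2] = -3

x = [2, 0, -3]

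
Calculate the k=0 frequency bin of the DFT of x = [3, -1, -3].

X[0] = Σ(n=0 to 2) x[n] · ω_3^0 = Σ x[n]
= (3) + (-1) + (-3)

X[0] = -1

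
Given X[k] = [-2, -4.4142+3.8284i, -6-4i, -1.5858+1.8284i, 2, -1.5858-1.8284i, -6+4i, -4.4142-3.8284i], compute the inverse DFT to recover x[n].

x[n] = (1/8) Σ(k=0 to 7) X[k] · e^(2πikn/8)

Computing each x[n]:
x[0] = -3
x[1] = -1
x[2] = 1
x[3] = -2
x[4] = 0
x[5] = 2
x[6] = 2
x[7] = -1

x = [-3, -1, 1, -2, 0, 2, 2, -1]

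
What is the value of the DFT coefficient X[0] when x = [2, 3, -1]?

X[0] = Σ(n=0 to 2) x[n] · ω_3^0 = Σ x[n]
= (2) + (3) + (-1)

X[0] = 4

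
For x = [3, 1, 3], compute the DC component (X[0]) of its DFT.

X[0] = Σ(n=0 to 2) x[n] · ω_3^0 = Σ x[n]
= (3) + (1) + (3)

X[0] = 7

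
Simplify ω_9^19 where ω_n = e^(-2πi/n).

Since ω_9^9 = 1, powers reduce modulo 9.
19 mod 9 = 1
So ω_9^19 = ω_9^1 = e^(-2πi·1/9)

ω_9^19 = ω_9^1 = 0.7660-0.6428i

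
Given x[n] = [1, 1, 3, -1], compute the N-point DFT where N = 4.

X[k] = Σ(n=0 to 3) x[n] · ω_4^(nk)
where ω_4 = e^(-2πi/4)

Computing each X[k]:
X[0] = 4
X[1] = -2-2i
X[2] = 4
X[3] = -2+2i

X = [4, -2-2i, 4, -2+2i]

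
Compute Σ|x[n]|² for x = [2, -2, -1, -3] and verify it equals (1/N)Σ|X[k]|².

Time domain:
Σ|x[n]|² = |2|² + |-2|² + |-1|² + |-3|² = 18.0000

Frequency domain:
(1/4)Σ|X[k]|² = (1/4)(|-4|² + |3-1i|² + |6|² + |3+1i|²) = (1/4)·72.0000 = 18.0000

Both sides agree, confirming Parseval's theorem.

Σ|x[n]|² = (1/N)Σ|X[k]|² = 18.0000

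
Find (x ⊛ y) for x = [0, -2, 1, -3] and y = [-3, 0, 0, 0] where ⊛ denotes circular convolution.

(x ⊛ y)[n] = Σ(m=0 to 3) x[m] · y[(n-m) mod 4]

Computing each output sample:
(x ⊛ y)[0] = 0
(x ⊛ y)[1] = 6
(x ⊛ y)[2] = -3
(x ⊛ y)[3] = 9

x ⊛ y = [0, 6, -3, 9]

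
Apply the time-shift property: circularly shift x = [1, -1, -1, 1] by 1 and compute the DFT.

Time shift by 1: X_shifted[k] = ω_4^(1k) · X[k]
Shifted x = [1, 1, -1, -1]

DFT(x[n-1]) = [0, 2-2i, 0, 2+2i]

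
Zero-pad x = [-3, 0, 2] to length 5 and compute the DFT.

Original 3-point DFT: [-1, -4.0000+1.7321i, -4.0000-1.7321i]
Zero-padded 5-point DFT provides frequency interpolation.

DFT_5([x, 0, ...]) = [-1, -4.6180-1.1756i, -2.3820+1.9021i, -2.3820-1.9021i, -4.6180+1.1756i]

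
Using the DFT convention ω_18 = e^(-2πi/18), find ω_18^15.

ω_18^15 = e^(-2πi·15/18)
= cos(-2π·15/18) + i·sin(-2π·15/18)
= cos(-30π/18) + i·sin(-30π/18)

ω_18^15 = cos(-30π/18) + i·sin(-30π/18) = 0.5000+0.8660i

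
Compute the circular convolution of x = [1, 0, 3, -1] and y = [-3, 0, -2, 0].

(x ⊛ y)[n] = Σ(m=0 to 3) x[m] · y[(n-m) mod 4]

Computing each output sample:
(x ⊛ y)[0] = -9
(x ⊛ y)[1] = 2
(x ⊛ y)[2] = -11
(x ⊛ y)[3] = 3

x ⊛ y = [-9, 2, -11, 3]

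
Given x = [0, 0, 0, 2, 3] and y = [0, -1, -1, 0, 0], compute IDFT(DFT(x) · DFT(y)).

(x ⊛ y)[n] = Σ(m=0 to 4) x[m] · y[(n-m) mod 5]

Computing each output sample:
(x ⊛ y)[0] = -5
(x ⊛ y)[1] = -3
(x ⊛ y)[2] = 0
(x ⊛ y)[3] = 0
(x ⊛ y)[4] = -2

x ⊛ y = [-5, -3, 0, 0, -2]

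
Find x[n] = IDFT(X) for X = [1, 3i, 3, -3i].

x[n] = (1/4) Σ(k=0 to 3) X[k] · e^(2πikn/4)

Computing each x[n]:
x[0] = 1
x[1] = -2
x[2] = 1
x[3] = 1

x = [1, -2, 1, 1]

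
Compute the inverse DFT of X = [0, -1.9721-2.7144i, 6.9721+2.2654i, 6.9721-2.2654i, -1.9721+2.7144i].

x[n] = (1/5) Σ(k=0 to 4) X[k] · e^(2πikn/5)

Computing each x[n]:
x[0] = 2
x[1] = -2
x[2] = 3
x[3] = 0
x[4] = -3

x = [2, -2, 3, 0, -3]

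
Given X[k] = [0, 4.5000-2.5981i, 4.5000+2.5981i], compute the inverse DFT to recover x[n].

x[n] = (1/3) Σ(k=0 to 2) X[k] · e^(2πikn/3)

Computing each x[n]:
x[0] = 3
x[1] = 0
x[2] = -3

x = [3, 0, -3]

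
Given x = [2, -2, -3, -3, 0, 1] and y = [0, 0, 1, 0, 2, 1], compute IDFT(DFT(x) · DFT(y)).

(x ⊛ y)[n] = Σ(m=0 to 5) x[m] · y[(n-m) mod 6]

Computing each output sample:
(x ⊛ y)[0] = -8
(x ⊛ y)[1] = -8
(x ⊛ y)[2] = -1
(x ⊛ y)[3] = 0
(x ⊛ y)[4] = 2
(x ⊛ y)[5] = -5

x ⊛ y = [-8, -8, -1, 0, 2, -5]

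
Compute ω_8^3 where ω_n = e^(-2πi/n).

ω_8^3 = e^(-2πi·3/8)
= cos(-2π·3/8) + i·sin(-2π·3/8)
= cos(-6π/8) + i·sin(-6π/8)

ω_8^3 = cos(-6π/8) + i·sin(-6π/8) = -0.7071-0.7071i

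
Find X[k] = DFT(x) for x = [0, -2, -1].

X[k] = Σ(n=0 to 2) x[n] · ω_3^(nk)
where ω_3 = e^(-2πi/3)

Computing each X[k]:
X[0] = -3
X[1] = 1.5000+0.8660i
X[2] = 1.5000-0.8660i

X = [-3, 1.5000+0.8660i, 1.5000-0.8660i]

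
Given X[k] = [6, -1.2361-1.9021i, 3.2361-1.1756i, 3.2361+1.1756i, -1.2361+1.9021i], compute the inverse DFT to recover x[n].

x[n] = (1/5) Σ(k=0 to 4) X[k] · e^(2πikn/5)

Computing each x[n]:
x[0] = 2
x[1] = 1
x[2] = 2
x[3] = 2
x[4] = -1

x = [2, 1, 2, 2, -1]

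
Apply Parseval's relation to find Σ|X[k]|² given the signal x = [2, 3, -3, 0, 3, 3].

Parseval: Σ|x[n]|² = (1/N)Σ|X[k]|², so Σ|X[k]|² = N·Σ|x[n]|² = 6·40.0000

Σ|X[k]|² = N·Σ|x[n]|² = 6·40.0000 = 240.0000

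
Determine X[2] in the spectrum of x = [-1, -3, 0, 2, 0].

X[2] = Σ(n=0 to 4) x[n] · ω_5^(2n) where ω_5 = e^(-2πi/5)
= (-1)·ω_5^0 + (-3)·ω_5^2 + (0)·ω_5^4 + (2)·ω_5^6 + (0)·ω_5^8

X[2] = 2.0451-0.1388i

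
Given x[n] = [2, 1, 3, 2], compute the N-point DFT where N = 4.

X[k] = Σ(n=0 to 3) x[n] · ω_4^(nk)
where ω_4 = e^(-2πi/4)

Computing each X[k]:
X[0] = 8
X[1] = -1+1i
X[2] = 2
X[3] = -1-1i

X = [8, -1+1i, 2, -1-1i]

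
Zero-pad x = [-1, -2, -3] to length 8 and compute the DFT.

Original 3-point DFT: [-6, 1.5000-0.8660i, 1.5000+0.8660i]
Zero-padded 8-point DFT provides frequency interpolation.

DFT_8([x, 0, ...]) = [-6, -2.4142+4.4142i, 2+2i, 0.4142-1.5858i, -2, 0.4142+1.5858i, 2-2i, -2.4142-4.4142i]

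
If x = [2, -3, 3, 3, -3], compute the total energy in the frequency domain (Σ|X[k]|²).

Parseval: Σ|x[n]|² = (1/N)Σ|X[k]|², so Σ|X[k]|² = N·Σ|x[n]|² = 5·40.0000

Σ|X[k]|² = N·Σ|x[n]|² = 5·40.0000 = 200.0000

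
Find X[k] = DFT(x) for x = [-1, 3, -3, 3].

X[k] = Σ(n=0 to 3) x[n] · ω_4^(nk)
where ω_4 = e^(-2πi/4)

Computing each X[k]:
X[0] = 2
X[1] = 2
X[2] = -10
X[3] = 2

X = [2, 2, -10, 2]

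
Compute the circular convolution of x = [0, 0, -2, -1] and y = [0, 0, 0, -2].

(x ⊛ y)[n] = Σ(m=0 to 3) x[m] · y[(n-m) mod 4]

Computing each output sample:
(x ⊛ y)[0] = 0
(x ⊛ y)[1] = 4
(x ⊛ y)[2] = 2
(x ⊛ y)[3] = 0

x ⊛ y = [0, 4, 2, 0]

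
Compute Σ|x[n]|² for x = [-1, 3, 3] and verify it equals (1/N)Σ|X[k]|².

Time domain:
Σ|x[n]|² = |-1|² + |3|² + |3|² = 19.0000

Frequency domain:
(1/3)Σ|X[k]|² = (1/3)(|5|² + |-4|² + |-4|²) = (1/3)·57.0000 = 19.0000

Both sides agree, confirming Parseval's theorem.

Σ|x[n]|² = (1/N)Σ|X[k]|² = 19.0000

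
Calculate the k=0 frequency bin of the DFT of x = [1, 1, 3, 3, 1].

X[0] = Σ(n=0 to 4) x[n] · ω_5^0 = Σ x[n]
= (1) + (1) + (3) + (3) + (1)

X[0] = 9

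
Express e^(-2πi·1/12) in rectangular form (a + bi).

ω_12^1 = e^(-2πi·1/12)
= cos(-2π·1/12) + i·sin(-2π·1/12)
= cos(-2π/12) + i·sin(-2π/12)

ω_12^1 = cos(-2π/12) + i·sin(-2π/12) = 0.8660-0.5000i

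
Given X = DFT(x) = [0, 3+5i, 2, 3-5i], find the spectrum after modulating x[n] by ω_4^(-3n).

Modulation property: DFT(ω_4^(-3n)·x[n]) = X[(k-3) mod 4], so circularly shift X by 3 positions.

X[k-3] = [3+5i, 2, 3-5i, 0]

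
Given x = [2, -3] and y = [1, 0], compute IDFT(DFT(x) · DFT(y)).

(x ⊛ y)[n] = Σ(m=0 to 1) x[m] · y[(n-m) mod 2]

Computing each output sample:
(x ⊛ y)[0] = 2
(x ⊛ y)[1] = -3

x ⊛ y = [2, -3]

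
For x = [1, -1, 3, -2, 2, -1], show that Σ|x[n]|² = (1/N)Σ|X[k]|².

Time domain:
Σ|x[n]|² = |1|² + |-1|² + |3|² + |-2|² + |2|² + |-1|² = 20.0000

Frequency domain:
(1/6)Σ|X[k]|² = (1/6)(|2|² + |-0.5000-0.8660i|² + |-2.5000+0.8660i|² + |10|² + |-2.5000-0.8660i|² + |-0.5000+0.8660i|²) = (1/6)·120.0000 = 20.0000

Both sides agree, confirming Parseval's theorem.

Σ|x[n]|² = (1/N)Σ|X[k]|² = 20.0000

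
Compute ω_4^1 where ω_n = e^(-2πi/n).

ω_4^1 = e^(-2πi·1/4)
= cos(-2π·1/4) + i·sin(-2π·1/4)
= cos(-2π/4) + i·sin(-2π/4)

ω_4^1 = cos(-2π/4) + i·sin(-2π/4) = -1i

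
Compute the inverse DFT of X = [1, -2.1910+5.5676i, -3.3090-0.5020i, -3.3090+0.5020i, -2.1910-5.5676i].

x[n] = (1/5) Σ(k=0 to 4) X[k] · e^(2πikn/5)

Computing each x[n]:
x[0] = -2
x[1] = -1
x[2] = -1
x[3] = 2
x[4] = 3

x = [-2, -1, -1, 2, 3]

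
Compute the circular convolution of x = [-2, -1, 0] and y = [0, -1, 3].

(x ⊛ y)[n] = Σ(m=0 to 2) x[m] · y[(n-m) mod 3]

Computing each output sample:
(x ⊛ y)[0] = -3
(x ⊛ y)[1] = 2
(x ⊛ y)[2] = -5

x ⊛ y = [-3, 2, -5]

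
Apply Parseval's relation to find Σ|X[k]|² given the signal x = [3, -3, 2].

Parseval: Σ|x[n]|² = (1/N)Σ|X[k]|², so Σ|X[k]|² = N·Σ|x[n]|² = 3·22.0000

Σ|X[k]|² = N·Σ|x[n]|² = 3·22.0000 = 66.0000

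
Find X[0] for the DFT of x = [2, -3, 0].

X[0] = Σ(n=0 to 2) x[n] · ω_3^0 = Σ x[n]
= (2) + (-3) + (0)

X[0] = -1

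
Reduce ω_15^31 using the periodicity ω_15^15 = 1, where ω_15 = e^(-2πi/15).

Since ω_15^15 = 1, powers reduce modulo 15.
31 mod 15 = 1
So ω_15^31 = ω_15^1 = e^(-2πi·1/15)

ω_15^31 = ω_15^1 = 0.9135-0.4067i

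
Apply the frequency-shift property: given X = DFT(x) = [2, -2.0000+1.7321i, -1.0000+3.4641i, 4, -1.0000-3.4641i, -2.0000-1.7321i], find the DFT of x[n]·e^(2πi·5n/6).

Modulation property: DFT(ω_6^(-5n)·x[n]) = X[(k-5) mod 6], so circularly shift X by 5 positions.

X[k-5] = [-2.0000+1.7321i, -1.0000+3.4641i, 4, -1.0000-3.4641i, -2.0000-1.7321i, 2]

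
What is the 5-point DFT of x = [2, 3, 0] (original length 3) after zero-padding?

Original 3-point DFT: [5, 0.5000-2.5981i, 0.5000+2.5981i]
Zero-padded 5-point DFT provides frequency interpolation.

DFT_5([x, 0, ...]) = [5, 2.9271-2.8532i, -0.4271-1.7634i, -0.4271+1.7634i, 2.9271+2.8532i]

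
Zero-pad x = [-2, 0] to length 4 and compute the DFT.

Original 2-point DFT: [-2, -2]
Zero-padded 4-point DFT provides frequency interpolation.

DFT_4([x, 0, ...]) = [-2, -2, -2, -2]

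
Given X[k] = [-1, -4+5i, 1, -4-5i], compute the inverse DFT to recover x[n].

x[n] = (1/4) Σ(k=0 to 3) X[k] · e^(2πikn/4)

Computing each x[n]:
x[0] = -2
x[1] = -3
x[2] = 2
x[3] = 2

x = [-2, -3, 2, 2]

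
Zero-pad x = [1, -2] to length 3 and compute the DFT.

Original 2-point DFT: [-1, 3]
Zero-padded 3-point DFT provides frequency interpolation.

DFT_3([x, 0, ...]) = [-1, 2.0000+1.7321i, 2.0000-1.7321i]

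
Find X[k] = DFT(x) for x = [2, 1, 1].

X[k] = Σ(n=0 to 2) x[n] · ω_3^(nk)
where ω_3 = e^(-2πi/3)

Computing each X[k]:
X[0] = 4
X[1] = 1
X[2] = 1

X = [4, 1, 1]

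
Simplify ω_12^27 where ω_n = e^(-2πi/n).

Since ω_12^12 = 1, powers reduce modulo 12.
27 mod 12 = 3
So ω_12^27 = ω_12^3 = e^(-2πi·3/12)

ω_12^27 = ω_12^3 = -1i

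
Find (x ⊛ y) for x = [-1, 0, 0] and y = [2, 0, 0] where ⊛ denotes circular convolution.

(x ⊛ y)[n] = Σ(m=0 to 2) x[m] · y[(n-m) mod 3]

Computing each output sample:
(x ⊛ y)[0] = -2
(x ⊛ y)[1] = 0
(x ⊛ y)[2] = 0

x ⊛ y = [-2, 0, 0]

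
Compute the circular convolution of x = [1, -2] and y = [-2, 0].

(x ⊛ y)[n] = Σ(m=0 to 1) x[m] · y[(n-m) mod 2]

Computing each output sample:
(x ⊛ y)[0] = -2
(x ⊛ y)[1] = 4

x ⊛ y = [-2, 4]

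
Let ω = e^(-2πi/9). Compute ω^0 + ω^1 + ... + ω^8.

Sum of all nth roots of unity equals 0 for n > 1 (geometric series with r ≠ 1).

0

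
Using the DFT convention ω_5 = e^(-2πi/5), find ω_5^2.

ω_5^2 = e^(-2πi·2/5)
= cos(-2π·2/5) + i·sin(-2π·2/5)
= cos(-4π/5) + i·sin(-4π/5)

ω_5^2 = cos(-4π/5) + i·sin(-4π/5) = -0.8090-0.5878i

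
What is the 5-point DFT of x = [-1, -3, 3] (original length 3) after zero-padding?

Original 3-point DFT: [-1, -1.0000+5.1962i, -1.0000-5.1962i]
Zero-padded 5-point DFT provides frequency interpolation.

DFT_5([x, 0, ...]) = [-1, -4.3541+1.0898i, 2.3541+4.6165i, 2.3541-4.6165i, -4.3541-1.0898i]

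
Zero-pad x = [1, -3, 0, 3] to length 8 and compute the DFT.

Original 4-point DFT: [1, 1+6i, 1, 1-6i]
Zero-padded 8-point DFT provides frequency interpolation.

DFT_8([x, 0, ...]) = [1, -3.2426, 1+6i, 5.2426, 1, 5.2426, 1-6i, -3.2426]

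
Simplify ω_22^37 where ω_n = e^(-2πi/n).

Since ω_22^22 = 1, powers reduce modulo 22.
37 mod 22 = 15
So ω_22^37 = ω_22^15 = e^(-2πi·15/22)

ω_22^37 = ω_22^15 = -0.4154+0.9096i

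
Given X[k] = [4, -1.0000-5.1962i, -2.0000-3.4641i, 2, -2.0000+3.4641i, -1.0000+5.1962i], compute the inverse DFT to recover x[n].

x[n] = (1/6) Σ(k=0 to 5) X[k] · e^(2πikn/6)

Computing each x[n]:
x[0] = 0
x[1] = 3
x[2] = 2
x[3] = 0
x[4] = 1
x[5] = -2

x = [0, 3, 2, 0, 1, -2]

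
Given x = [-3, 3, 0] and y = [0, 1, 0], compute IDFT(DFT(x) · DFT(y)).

(x ⊛ y)[n] = Σ(m=0 to 2) x[m] · y[(n-m) mod 3]

Computing each output sample:
(x ⊛ y)[0] = 0
(x ⊛ y)[1] = -3
(x ⊛ y)[2] = 3

x ⊛ y = [0, -3, 3]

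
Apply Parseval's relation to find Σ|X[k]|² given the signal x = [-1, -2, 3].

Parseval: Σ|x[n]|² = (1/N)Σ|X[k]|², so Σ|X[k]|² = N·Σ|x[n]|² = 3·14.0000

Σ|X[k]|² = N·Σ|x[n]|² = 3·14.0000 = 42.0000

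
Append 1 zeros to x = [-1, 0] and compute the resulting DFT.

Original 2-point DFT: [-1, -1]
Zero-padded 3-point DFT provides frequency interpolation.

DFT_3([x, 0, ...]) = [-1, -1, -1]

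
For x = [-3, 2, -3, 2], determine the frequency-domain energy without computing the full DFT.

Parseval: Σ|x[n]|² = (1/N)Σ|X[k]|², so Σ|X[k]|² = N·Σ|x[n]|² = 4·26.0000

Σ|X[k]|² = N·Σ|x[n]|² = 4·26.0000 = 104.0000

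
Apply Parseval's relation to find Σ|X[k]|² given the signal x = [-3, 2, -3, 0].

Parseval: Σ|x[n]|² = (1/N)Σ|X[k]|², so Σ|X[k]|² = N·Σ|x[n]|² = 4·22.0000

Σ|X[k]|² = N·Σ|x[n]|² = 4·22.0000 = 88.0000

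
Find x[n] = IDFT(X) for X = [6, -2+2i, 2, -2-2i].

x[n] = (1/4) Σ(k=0 to 3) X[k] · e^(2πikn/4)

Computing each x[n]:
x[0] = 1
x[1] = 0
x[2] = 3
x[3] = 2

x = [1, 0, 3, 2]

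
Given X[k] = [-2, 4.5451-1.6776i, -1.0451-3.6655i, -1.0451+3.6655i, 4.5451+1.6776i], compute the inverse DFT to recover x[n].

x[n] = (1/5) Σ(k=0 to 4) X[k] · e^(2πikn/5)

Computing each x[n]:
x[0] = 1
x[1] = 2
x[2] = -3
x[3] = -1
x[4] = -1

x = [1, 2, -3, -1, -1]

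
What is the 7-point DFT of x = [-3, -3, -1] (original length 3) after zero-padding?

Original 3-point DFT: [-7, -1.0000+1.7321i, -1.0000-1.7321i]
Zero-padded 7-point DFT provides frequency interpolation.

DFT_7([x, 0, ...]) = [-7, -4.6479+3.3204i, -1.4315+2.4909i, -0.9206+0.5198i, -0.9206-0.5198i, -1.4315-2.4909i, -4.6479-3.3204i]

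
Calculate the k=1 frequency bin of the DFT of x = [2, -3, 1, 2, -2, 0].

X[1] = Σ(n=0 to 5) x[n] · ω_6^(1n) where ω_6 = e^(-2πi/6)
= (2)·ω_6^0 + (-3)·ω_6^1 + (1)·ω_6^2 + (2)·ω_6^3 + (-2)·ω_6^4 + (0)·ω_6^5

X[1] = -1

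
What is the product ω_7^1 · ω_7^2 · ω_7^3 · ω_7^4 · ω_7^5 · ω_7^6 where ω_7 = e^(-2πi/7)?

The primitive 7th roots of unity are ω_7^k for k coprime to 7: k ∈ {1, 2, 3, 4, 5, 6}
Their product equals the constant term of the cyclotomic polynomial Φ_7(x) up to sign.
For n ≥ 3, the product of all primitive nth roots of unity is 1. (For n=1 it is 1; for n=2 it is -1.)

1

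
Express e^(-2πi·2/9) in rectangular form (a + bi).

ω_9^2 = e^(-2πi·2/9)
= cos(-2π·2/9) + i·sin(-2π·2/9)
= cos(-4π/9) + i·sin(-4π/9)

ω_9^2 = cos(-4π/9) + i·sin(-4π/9) = 0.1736-0.9848i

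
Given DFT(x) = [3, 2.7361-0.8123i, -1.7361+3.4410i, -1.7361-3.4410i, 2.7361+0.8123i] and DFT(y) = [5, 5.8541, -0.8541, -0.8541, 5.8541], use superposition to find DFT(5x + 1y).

By linearity: DFT(5x + 1y) = 5·DFT(x) + 1·DFT(y)
= 5·[3, 2.7361-0.8123i, -1.7361+3.4410i, -1.7361-3.4410i, 2.7361+0.8123i] + 1·[5, 5.8541, -0.8541, -0.8541, 5.8541]

Computing element-wise:
Z[0] = 5·(3) + 1·(5) = 20
Z[1] = 5·(2.7361-0.8123i) + 1·(5.8541) = 19.5346-4.0615i
Z[2] = 5·(-1.7361+3.4410i) + 1·(-0.8541) = -9.5346+17.2050i
Z[3] = 5·(-1.7361-3.4410i) + 1·(-0.8541) = -9.5346-17.2050i
Z[4] = 5·(2.7361+0.8123i) + 1·(5.8541) = 19.5346+4.0615i

DFT(5x + 1y) = 5·X + 1·Y = [20, 19.5346-4.0615i, -9.5346+17.2050i, -9.5346-17.2050i, 19.5346+4.0615i]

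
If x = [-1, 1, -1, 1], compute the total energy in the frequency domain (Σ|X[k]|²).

Parseval: Σ|x[n]|² = (1/N)Σ|X[k]|², so Σ|X[k]|² = N·Σ|x[n]|² = 4·4.0000

Σ|X[k]|² = N·Σ|x[n]|² = 4·4.0000 = 16.0000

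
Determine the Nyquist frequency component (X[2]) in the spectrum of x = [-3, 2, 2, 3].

X[2] = Σ(n=0 to 3) x[n] · ω_4^(2n) where ω_4 = e^(-2πi/4)
= (-3)·ω_4^0 + (2)·ω_4^2 + (2)·ω_4^4 + (3)·ω_4^6

X[2] = -6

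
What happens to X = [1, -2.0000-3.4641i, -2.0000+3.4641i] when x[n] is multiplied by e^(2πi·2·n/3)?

Modulation property: DFT(ω_3^(-2n)·x[n]) = X[(k-2) mod 3], so circularly shift X by 2 positions.

X[k-2] = [-2.0000-3.4641i, -2.0000+3.4641i, 1]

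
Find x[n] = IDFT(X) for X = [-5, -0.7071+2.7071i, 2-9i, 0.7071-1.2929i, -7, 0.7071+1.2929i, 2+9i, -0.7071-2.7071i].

x[n] = (1/8) Σ(k=0 to 7) X[k] · e^(2πikn/8)

Computing each x[n]:
x[0] = -1
x[1] = 2
x[2] = -3
x[3] = -2
x[4] = -1
x[5] = 3
x[6] = -1
x[7] = -2

x = [-1, 2, -3, -2, -1, 3, -1, -2]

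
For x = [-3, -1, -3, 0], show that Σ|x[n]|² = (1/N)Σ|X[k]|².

Time domain:
Σ|x[n]|² = |-3|² + |-1|² + |-3|² + |0|² = 19.0000

Frequency domain:
(1/4)Σ|X[k]|² = (1/4)(|-7|² + |1i|² + |-5|² + |-1i|²) = (1/4)·76.0000 = 19.0000

Both sides agree, confirming Parseval's theorem.

Σ|x[n]|² = (1/N)Σ|X[k]|² = 19.0000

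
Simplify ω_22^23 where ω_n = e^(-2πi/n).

Since ω_22^22 = 1, powers reduce modulo 22.
23 mod 22 = 1
So ω_22^23 = ω_22^1 = e^(-2πi·1/22)

ω_22^23 = ω_22^1 = 0.9595-0.2817i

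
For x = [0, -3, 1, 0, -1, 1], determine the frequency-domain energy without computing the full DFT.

Parseval: Σ|x[n]|² = (1/N)Σ|X[k]|², so Σ|X[k]|² = N·Σ|x[n]|² = 6·12.0000

Σ|X[k]|² = N·Σ|x[n]|² = 6·12.0000 = 72.0000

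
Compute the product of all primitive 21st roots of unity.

The primitive 21st roots of unity are ω_21^k for k coprime to 21: k ∈ {1, 2, 4, 5, 8, 10, 11, 13, 16, 17, 19, 20}
Their product equals the constant term of the cyclotomic polynomial Φ_21(x) up to sign.
For n ≥ 3, the product of all primitive nth roots of unity is 1. (For n=1 it is 1; for n=2 it is -1.)

1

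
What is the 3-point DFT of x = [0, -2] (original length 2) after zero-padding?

Original 2-point DFT: [-2, 2]
Zero-padded 3-point DFT provides frequency interpolation.

DFT_3([x, 0, ...]) = [-2, 1.0000+1.7321i, 1.0000-1.7321i]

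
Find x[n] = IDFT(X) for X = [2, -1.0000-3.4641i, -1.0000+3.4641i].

x[n] = (1/3) Σ(k=0 to 2) X[k] · e^(2πikn/3)

Computing each x[n]:
x[0] = 0
x[1] = 3
x[2] = -1

x = [0, 3, -1]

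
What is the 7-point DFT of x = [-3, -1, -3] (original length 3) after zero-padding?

Original 3-point DFT: [-7, -1.0000-1.7321i, -1.0000+1.7321i]
Zero-padded 7-point DFT provides frequency interpolation.

DFT_7([x, 0, ...]) = [-7, -2.9559+3.7066i, -0.0746-0.3267i, -3.9695-1.9116i, -3.9695+1.9116i, -0.0746+0.3267i, -2.9559-3.7066i]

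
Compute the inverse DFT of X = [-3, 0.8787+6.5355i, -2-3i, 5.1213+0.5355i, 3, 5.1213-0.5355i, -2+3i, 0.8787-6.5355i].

x[n] = (1/8) Σ(k=0 to 7) X[k] · e^(2πikn/8)

Computing each x[n]:
x[0] = 1
x[1] = -2
x[2] = -1
x[3] = -2
x[4] = -2
x[5] = 2
x[6] = 2
x[7] = -1

x = [1, -2, -1, -2, -2, 2, 2, -1]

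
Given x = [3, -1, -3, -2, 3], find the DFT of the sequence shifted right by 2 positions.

Time shift by 2: X_shifted[k] = ω_5^(2k) · X[k]
Shifted x = [-2, 3, 3, -1, -3]

DFT(x[n-2]) = [0, -3.6180-8.0575i, -1.3820+0.2775i, -1.3820-0.2775i, -3.6180+8.0575i]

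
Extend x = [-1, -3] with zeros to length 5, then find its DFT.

Original 2-point DFT: [-4, 2]
Zero-padded 5-point DFT provides frequency interpolation.

DFT_5([x, 0, ...]) = [-4, -1.9271+2.8532i, 1.4271+1.7634i, 1.4271-1.7634i, -1.9271-2.8532i]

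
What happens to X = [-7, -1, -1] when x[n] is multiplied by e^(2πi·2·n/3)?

Modulation property: DFT(ω_3^(-2n)·x[n]) = X[(k-2) mod 3], so circularly shift X by 2 positions.

X[k-2] = [-1, -1, -7]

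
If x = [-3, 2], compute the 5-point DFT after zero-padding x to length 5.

Original 2-point DFT: [-1, -5]
Zero-padded 5-point DFT provides frequency interpolation.

DFT_5([x, 0, ...]) = [-1, -2.3820-1.9021i, -4.6180-1.1756i, -4.6180+1.1756i, -2.3820+1.9021i]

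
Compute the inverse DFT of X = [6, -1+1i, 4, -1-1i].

x[n] = (1/4) Σ(k=0 to 3) X[k] · e^(2πikn/4)

Computing each x[n]:
x[0] = 2
x[1] = 0
x[2] = 3
x[3] = 1

x = [2, 0, 3, 1]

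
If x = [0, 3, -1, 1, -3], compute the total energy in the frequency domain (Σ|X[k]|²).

Parseval: Σ|x[n]|² = (1/N)Σ|X[k]|², so Σ|X[k]|² = N·Σ|x[n]|² = 5·20.0000

Σ|X[k]|² = N·Σ|x[n]|² = 5·20.0000 = 100.0000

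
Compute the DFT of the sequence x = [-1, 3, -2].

X[k] = Σ(n=0 to 2) x[n] · ω_3^(nk)
where ω_3 = e^(-2πi/3)

Computing each X[k]:
X[0] = 0
X[1] = -1.5000-4.3301i
X[2] = -1.5000+4.3301i

X = [0, -1.5000-4.3301i, -1.5000+4.3301i]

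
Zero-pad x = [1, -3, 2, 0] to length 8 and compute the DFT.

Original 4-point DFT: [0, -1+3i, 6, -1-3i]
Zero-padded 8-point DFT provides frequency interpolation.

DFT_8([x, 0, ...]) = [0, -1.1213+0.1213i, -1+3i, 3.1213+4.1213i, 6, 3.1213-4.1213i, -1-3i, -1.1213-0.1213i]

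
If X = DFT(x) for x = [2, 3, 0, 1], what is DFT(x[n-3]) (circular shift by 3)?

Time shift by 3: X_shifted[k] = ω_4^(3k) · X[k]
Shifted x = [3, 0, 1, 2]

DFT(x[n-3]) = [6, 2+2i, 2, 2-2i]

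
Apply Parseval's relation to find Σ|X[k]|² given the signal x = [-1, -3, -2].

Parseval: Σ|x[n]|² = (1/N)Σ|X[k]|², so Σ|X[k]|² = N·Σ|x[n]|² = 3·14.0000

Σ|X[k]|² = N·Σ|x[n]|² = 3·14.0000 = 42.0000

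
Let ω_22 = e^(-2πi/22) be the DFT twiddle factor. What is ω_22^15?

ω_22^15 = e^(-2πi·15/22)
= cos(-2π·15/22) + i·sin(-2π·15/22)
= cos(-30π/22) + i·sin(-30π/22)

ω_22^15 = cos(-30π/22) + i·sin(-30π/22) = -0.4154+0.9096i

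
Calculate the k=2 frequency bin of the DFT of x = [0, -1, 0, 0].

X[2] = Σ(n=0 to 3) x[n] · ω_4^(2n) where ω_4 = e^(-2πi/4)
= (0)·ω_4^0 + (-1)·ω_4^2 + (0)·ω_4^4 + (0)·ω_4^6

X[2] = 1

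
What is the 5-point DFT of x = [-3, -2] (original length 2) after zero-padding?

Original 2-point DFT: [-5, -1]
Zero-padded 5-point DFT provides frequency interpolation.

DFT_5([x, 0, ...]) = [-5, -3.6180+1.9021i, -1.3820+1.1756i, -1.3820-1.1756i, -3.6180-1.9021i]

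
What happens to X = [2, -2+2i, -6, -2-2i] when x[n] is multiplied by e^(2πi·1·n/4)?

Modulation property: DFT(ω_4^(-1n)·x[n]) = X[(k-1) mod 4], so circularly shift X by 1 positions.

X[k-1] = [-2-2i, 2, -2+2i, -6]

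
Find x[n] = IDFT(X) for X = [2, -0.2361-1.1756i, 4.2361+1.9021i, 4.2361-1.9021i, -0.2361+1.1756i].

x[n] = (1/5) Σ(k=0 to 4) X[k] · e^(2πikn/5)

Computing each x[n]:
x[0] = 2
x[1] = -1
x[2] = 2
x[3] = 0
x[4] = -1

x = [2, -1, 2, 0, -1]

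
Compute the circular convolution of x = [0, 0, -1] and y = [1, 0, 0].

(x ⊛ y)[n] = Σ(m=0 to 2) x[m] · y[(n-m) mod 3]

Computing each output sample:
(x ⊛ y)[0] = 0
(x ⊛ y)[1] = 0
(x ⊛ y)[2] = -1

x ⊛ y = [0, 0, -1]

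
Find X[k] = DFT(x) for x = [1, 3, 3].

X[k] = Σ(n=0 to 2) x[n] · ω_3^(nk)
where ω_3 = e^(-2πi/3)

Computing each X[k]:
X[0] = 7
X[1] = -2
X[2] = -2

X = [7, -2, -2]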